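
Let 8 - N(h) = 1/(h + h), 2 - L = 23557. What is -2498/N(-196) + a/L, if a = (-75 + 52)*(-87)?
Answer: -23071710017/73892035 ≈ -312.24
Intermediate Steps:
a = 2001 (a = -23*(-87) = 2001)
L = -23555 (L = 2 - 1*23557 = 2 - 23557 = -23555)
N(h) = 8 - 1/(2*h) (N(h) = 8 - 1/(h + h) = 8 - 1/(2*h))
-2498/N(-196) + a/L = -2498/(8 - ½/(-196)) + 2001/(-23555) = -2498/(8 - ½*(-1/196)) + 2001*(-1/23555) = -2498/(8 + 1/392) - 2001/23555 = -2498/3137/392 - 2001/23555 = -2498*392/3137 - 2001/23555 = -979216/3137 - 2001/23555 = -23071710017/73892035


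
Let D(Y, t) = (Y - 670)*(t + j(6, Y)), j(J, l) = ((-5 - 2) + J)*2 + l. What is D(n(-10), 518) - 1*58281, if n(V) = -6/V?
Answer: -10102326/25 ≈ -4.0409e+5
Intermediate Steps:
j(J, l) = -14 + l + 2*J (j(J, l) = (-7 + J)*2 + l = (-14 + 2*J) + l = -14 + l + 2*J)
D(Y, t) = (-670 + Y)*(-2 + Y + t) (D(Y, t) = (Y - 670)*(t + (-14 + Y + 2*6)) = (-670 + Y)*(t + (-14 + Y + 12)) = (-670 + Y)*(t + (-2 + Y)) = (-670 + Y)*(-2 + Y + t))
D(n(-10), 518) - 1*58281 = (1340 + (-6/(-10))² - (-4032)/(-10) - 670*518 - 6/(-10)*518) - 1*58281 = (1340 + (-6*(-⅒))² - (-4032)*(-1)/10 - 347060 - 6*(-⅒)*518) - 58281 = (1340 + (⅗)² - 672*⅗ - 347060 + (⅗)*518) - 58281 = (1340 + 9/25 - 2016/5 - 347060 + 1554/5) - 58281 = -8645301/25 - 58281 = -10102326/25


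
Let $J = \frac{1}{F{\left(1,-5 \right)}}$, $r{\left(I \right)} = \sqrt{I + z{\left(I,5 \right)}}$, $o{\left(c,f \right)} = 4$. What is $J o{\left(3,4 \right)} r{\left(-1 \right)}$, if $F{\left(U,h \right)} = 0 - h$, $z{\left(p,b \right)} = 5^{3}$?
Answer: $\frac{8 \sqrt{31}}{5} \approx 8.9084$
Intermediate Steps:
$z{\left(p,b \right)} = 125$
$F{\left(U,h \right)} = - h$
$r{\left(I \right)} = \sqrt{125 + I}$ ($r{\left(I \right)} = \sqrt{I + 125} = \sqrt{125 + I}$)
$J = \frac{1}{5}$ ($J = \frac{1}{\left(-1\right) \left(-5\right)} = \frac{1}{5} \approx 0.2$)
$J o{\left(3,4 \right)} r{\left(-1 \right)} = \frac{1}{5} \cdot 4 \sqrt{125 - 1} = \frac{4 \sqrt{124}}{5} = \frac{4 \cdot 2 \sqrt{31}}{5} = \frac{8 \sqrt{31}}{5}$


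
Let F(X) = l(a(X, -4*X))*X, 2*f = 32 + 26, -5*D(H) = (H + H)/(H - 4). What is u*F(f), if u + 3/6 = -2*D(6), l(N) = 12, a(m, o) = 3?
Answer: 3306/5 ≈ 661.20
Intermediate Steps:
D(H) = -2*H/(5*(-4 + H)) (D(H) = -(H + H)/(5*(H - 4)) = -2*H/(5*(-4 + H)))
f = 29 (f = (32 + 26)/2 = (½)*58 = 29)
F(X) = 12*X
u = 19/10 (u = -½ - (-4)*6/(-20 + 5*6) = -½ - (-4)*6/(-20 + 30) = -½ - (-4)*6/10 = -½ - 2*(-6/5) = -½ + 12/5 = 19/10 ≈ 1.9000)
u*F(f) = 19*(12*29)/10 = (19/10)*348 = 3306/5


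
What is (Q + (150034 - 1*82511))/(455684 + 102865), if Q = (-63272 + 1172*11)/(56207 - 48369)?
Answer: 88199149/729651177 ≈ 0.12088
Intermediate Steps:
Q = -25190/3919 (Q = (-63272 + 12892)/7838 = -50380*1/7838 = -25190/3919 ≈ -6.4277)
(Q + (150034 - 1*82511))/(455684 + 102865) = (-25190/3919 + (150034 - 1*82511))/(455684 + 102865) = (-25190/3919 + (150034 - 82511))/558549 = (-25190/3919 + 67523)*(1/558549) = (264597447/3919)*(1/558549) = 88199149/729651177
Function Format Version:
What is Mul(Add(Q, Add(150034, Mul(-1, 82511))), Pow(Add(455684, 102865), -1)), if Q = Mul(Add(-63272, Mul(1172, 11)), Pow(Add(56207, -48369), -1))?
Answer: Rational(88199149, 729651177) ≈ 0.12088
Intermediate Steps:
Q = Rational(-25190, 3919) (Q = Mul(Add(-63272, 12892), Pow(7838, -1)) = Mul(-50380, Rational(1, 7838)) = Rational(-25190, 3919) ≈ -6.4277)
Mul(Add(Q, Add(150034, Mul(-1, 82511))), Pow(Add(455684, 102865), -1)) = Mul(Add(Rational(-25190, 3919), Add(150034, Mul(-1, 82511))), Pow(Add(455684, 102865), -1)) = Mul(Add(Rational(-25190, 3919), Add(150034, -82511)), Pow(558549, -1)) = Mul(Add(Rational(-25190, 3919), 67523), Rational(1, 558549)) = Mul(Rational(264597447, 3919), Rational(1, 558549)) = Rational(88199149, 729651177)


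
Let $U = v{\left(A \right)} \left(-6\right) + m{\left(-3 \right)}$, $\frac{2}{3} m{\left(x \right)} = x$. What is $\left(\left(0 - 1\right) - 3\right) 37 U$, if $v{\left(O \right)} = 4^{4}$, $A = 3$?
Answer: $227994$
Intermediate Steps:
$v{\left(O \right)} = 256$
$m{\left(x \right)} = \frac{3 x}{2}$
$U = - \frac{3081}{2}$ ($U = 256 \left(-6\right) + \frac{3}{2} \left(-3\right) = -1536 - \frac{9}{2} = - \frac{3081}{2} \approx -1540.5$)
$\left(\left(0 - 1\right) - 3\right) 37 U = \left(\left(0 - 1\right) - 3\right) 37 \left(- \frac{3081}{2}\right) = \left(-1 - 3\right) 37 \left(- \frac{3081}{2}\right) = \left(-4\right) 37 \left(- \frac{3081}{2}\right) = \left(-148\right) \left(- \frac{3081}{2}\right) = 227994$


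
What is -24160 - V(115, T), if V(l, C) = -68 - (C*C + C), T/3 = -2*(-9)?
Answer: -21122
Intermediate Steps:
T = 54 (T = 3*(-2*(-9)) = 3*18 = 54)
V(l, C) = -68 - C - C² (V(l, C) = -68 - (C² + C) = -68 - (C + C²) = -68 + (-C - C²) = -68 - C - C²)
-24160 - V(115, T) = -24160 - (-68 - 1*54 - 1*54²) = -24160 - (-68 - 54 - 1*2916) = -24160 - (-68 - 54 - 2916) = -24160 - 1*(-3038) = -24160 + 3038 = -21122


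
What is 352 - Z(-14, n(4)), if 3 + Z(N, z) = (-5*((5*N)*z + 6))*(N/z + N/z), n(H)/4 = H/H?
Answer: 9945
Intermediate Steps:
n(H) = 4 (n(H) = 4*(H/H) = 4*1 = 4)
Z(N, z) = -3 + 2*N*(-30 - 25*N*z)/z (Z(N, z) = -3 + (-5*((5*N)*z + 6))*(N/z + N/z) = -3 + (-5*(5*N*z + 6))*(2*N/z) = -3 + (-5*(6 + 5*N*z))*(2*N/z) = -3 + (-30 - 25*N*z)*(2*N/z) = -3 + 2*N*(-30 - 25*N*z)/z)
352 - Z(-14, n(4)) = 352 - (-3 - 50*(-14)² - 60*(-14)/4) = 352 - (-3 - 50*196 - 60*(-14)*¼) = 352 - (-3 - 9800 + 210) = 352 - 1*(-9593) = 352 + 9593 = 9945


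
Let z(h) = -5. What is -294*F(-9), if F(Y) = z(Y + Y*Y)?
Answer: 1470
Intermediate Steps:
F(Y) = -5
-294*F(-9) = -294*(-5) = 1470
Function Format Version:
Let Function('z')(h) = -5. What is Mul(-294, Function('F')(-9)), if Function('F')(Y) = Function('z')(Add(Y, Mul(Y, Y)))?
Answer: 1470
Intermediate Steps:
Function('F')(Y) = -5
Mul(-294, Function('F')(-9)) = Mul(-294, -5) = 1470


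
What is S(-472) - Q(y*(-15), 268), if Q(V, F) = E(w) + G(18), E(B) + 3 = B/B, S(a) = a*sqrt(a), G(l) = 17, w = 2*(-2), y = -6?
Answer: -15 - 944*I*sqrt(118) ≈ -15.0 - 10254.0*I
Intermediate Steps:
w = -4
S(a) = a**(3/2)
E(B) = -2 (E(B) = -3 + B/B = -3 + 1 = -2)
Q(V, F) = 15 (Q(V, F) = -2 + 17 = 15)
S(-472) - Q(y*(-15), 268) = (-472)**(3/2) - 1*15 = -944*I*sqrt(118) - 15 = -15 - 944*I*sqrt(118)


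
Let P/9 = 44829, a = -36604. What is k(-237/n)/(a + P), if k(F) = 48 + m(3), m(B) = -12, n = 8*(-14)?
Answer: 36/366857 ≈ 9.8131e-5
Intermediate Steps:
P = 403461 (P = 9*44829 = 403461)
n = -112
k(F) = 36 (k(F) = 48 - 12 = 36)
k(-237/n)/(a + P) = 36/(-36604 + 403461) = 36/366857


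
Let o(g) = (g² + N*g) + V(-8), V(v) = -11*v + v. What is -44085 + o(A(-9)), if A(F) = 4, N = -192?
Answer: -44757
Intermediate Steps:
V(v) = -10*v
o(g) = 80 + g² - 192*g (o(g) = (g² - 192*g) - 10*(-8) = (g² - 192*g) + 80 = 80 + g² - 192*g)
-44085 + o(A(-9)) = -44085 + (80 + 4² - 192*4) = -44085 + (80 + 16 - 768) = -44085 - 672 = -44757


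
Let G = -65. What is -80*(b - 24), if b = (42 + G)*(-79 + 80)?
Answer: 3760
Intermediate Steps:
b = -23 (b = (42 - 65)*(-79 + 80) = -23*1 = -23)
-80*(b - 24) = -80*(-23 - 24) = -80*(-47) = 3760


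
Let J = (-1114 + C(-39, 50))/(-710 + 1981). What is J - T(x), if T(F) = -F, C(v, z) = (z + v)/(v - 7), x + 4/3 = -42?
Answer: -7754345/175398 ≈ -44.210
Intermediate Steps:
x = -130/3 (x = -4/3 - 42 = -130/3 ≈ -43.333)
C(v, z) = (v + z)/(-7 + v)
J = -51255/58466 (J = (-1114 + (-39 + 50)/(-7 - 39))/(-710 + 1981) = (-1114 + 11/(-46))/1271 = (-1114 - 1/46*11)*(1/1271) = (-1114 - 11/46)*(1/1271) = -51255/46*1/1271 = -51255/58466 ≈ -0.87666)
J - T(x) = -51255/58466 - (-1)*(-130)/3 = -51255/58466 - 1*130/3 = -51255/58466 - 130/3 = -7754345/175398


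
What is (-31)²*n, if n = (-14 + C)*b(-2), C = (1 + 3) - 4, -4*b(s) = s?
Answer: -6727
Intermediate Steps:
b(s) = -s/4
C = 0 (C = 4 - 4 = 0)
n = -7 (n = (-14 + 0)*(-¼*(-2)) = -14*½ = -7)
(-31)²*n = (-31)²*(-7) = 961*(-7) = -6727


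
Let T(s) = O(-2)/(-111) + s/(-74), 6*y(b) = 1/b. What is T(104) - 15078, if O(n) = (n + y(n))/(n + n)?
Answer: -80343097/5328 ≈ -15079.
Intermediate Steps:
y(b) = 1/(6*b)
O(n) = (n + 1/(6*n))/(2*n) (O(n) = (n + 1/(6*n))/(n + n) = (n + 1/(6*n))/((2*n)) = (n + 1/(6*n))*(1/(2*n)) = (n + 1/(6*n))/(2*n))
T(s) = -25/5328 - s/74 (T(s) = (1/2 + (1/12)/(-2)**2)/(-111) + s/(-74) = (1/2 + (1/12)*(1/4))*(-1/111) + s*(-1/74) = (1/2 + 1/48)*(-1/111) - s/74 = (25/48)*(-1/111) - s/74 = -25/5328 - s/74)
T(104) - 15078 = (-25/5328 - 1/74*104) - 15078 = (-25/5328 - 52/37) - 15078 = -7513/5328 - 15078 = -80343097/5328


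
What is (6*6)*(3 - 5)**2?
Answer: 144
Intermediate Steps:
(6*6)*(3 - 5)**2 = 36*(-2)**2 = 36*4 = 144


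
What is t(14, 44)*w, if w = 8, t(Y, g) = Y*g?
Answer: 4928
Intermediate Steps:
t(14, 44)*w = (14*44)*8 = 616*8 = 4928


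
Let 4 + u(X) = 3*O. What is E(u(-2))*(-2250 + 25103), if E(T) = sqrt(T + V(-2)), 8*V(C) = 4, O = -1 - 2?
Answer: 114265*I*sqrt(2)/2 ≈ 80798.0*I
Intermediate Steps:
O = -3
V(C) = 1/2 (V(C) = (1/8)*4 = 1/2)
u(X) = -13 (u(X) = -4 + 3*(-3) = -4 - 9 = -13)
E(T) = sqrt(1/2 + T) (E(T) = sqrt(T + 1/2) = sqrt(1/2 + T))
E(u(-2))*(-2250 + 25103) = (sqrt(2 + 4*(-13))/2)*(-2250 + 25103) = (sqrt(2 - 52)/2)*22853 = (sqrt(-50)/2)*22853 = ((5*I*sqrt(2))/2)*22853 = (5*I*sqrt(2)/2)*22853 = 114265*I*sqrt(2)/2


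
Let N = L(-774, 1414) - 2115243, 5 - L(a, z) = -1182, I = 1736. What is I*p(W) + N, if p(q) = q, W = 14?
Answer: -2089752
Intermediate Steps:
L(a, z) = 1187 (L(a, z) = 5 - 1*(-1182) = 5 + 1182 = 1187)
N = -2114056 (N = 1187 - 2115243 = -2114056)
I*p(W) + N = 1736*14 - 2114056 = 24304 - 2114056 = -2089752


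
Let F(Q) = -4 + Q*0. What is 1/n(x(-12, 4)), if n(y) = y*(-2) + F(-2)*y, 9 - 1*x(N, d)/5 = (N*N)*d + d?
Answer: 1/17130 ≈ 5.8377e-5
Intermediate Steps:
x(N, d) = 45 - 5*d - 5*d*N² (x(N, d) = 45 - 5*((N*N)*d + d) = 45 - 5*(N²*d + d) = 45 - 5*(d*N² + d) = 45 - 5*(d + d*N²) = 45 + (-5*d - 5*d*N²) = 45 - 5*d - 5*d*N²)
F(Q) = -4 (F(Q) = -4 + 0 = -4)
n(y) = -6*y (n(y) = y*(-2) - 4*y = -2*y - 4*y = -6*y)
1/n(x(-12, 4)) = 1/(-6*(45 - 5*4 - 5*4*(-12)²)) = 1/(-6*(45 - 20 - 5*4*144)) = 1/(-6*(45 - 20 - 2880)) = 1/(-6*(-2855)) = 1/17130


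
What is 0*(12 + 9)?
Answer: 0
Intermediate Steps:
0*(12 + 9) = 0*21 = 0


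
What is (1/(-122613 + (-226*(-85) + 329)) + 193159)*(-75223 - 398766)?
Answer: -9436964936231585/103074 ≈ -9.1555e+10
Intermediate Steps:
(1/(-122613 + (-226*(-85) + 329)) + 193159)*(-75223 - 398766) = (1/(-122613 + (19210 + 329)) + 193159)*(-473989) = (1/(-122613 + 19539) + 193159)*(-473989) = (1/(-103074) + 193159)*(-473989) = (-1/103074 + 193159)*(-473989) = (19909670765/103074)*(-473989) = -9436964936231585/103074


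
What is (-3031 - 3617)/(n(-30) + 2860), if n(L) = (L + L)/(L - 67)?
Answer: -80607/34685 ≈ -2.3240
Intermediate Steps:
n(L) = 2*L/(-67 + L) (n(L) = (2*L)/(-67 + L) = 2*L/(-67 + L))
(-3031 - 3617)/(n(-30) + 2860) = (-3031 - 3617)/(2*(-30)/(-67 - 30) + 2860) = -6648/(2*(-30)/(-97) + 2860) = -6648/(2*(-30)*(-1/97) + 2860) = -6648/(60/97 + 2860) = -6648/277480/97 = -6648*97/277480 = -80607/34685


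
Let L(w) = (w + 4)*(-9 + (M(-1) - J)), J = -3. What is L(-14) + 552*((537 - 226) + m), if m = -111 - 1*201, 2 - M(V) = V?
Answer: -522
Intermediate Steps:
M(V) = 2 - V
m = -312 (m = -111 - 201 = -312)
L(w) = -12 - 3*w (L(w) = (w + 4)*(-9 + ((2 - 1*(-1)) - 1*(-3))) = (4 + w)*(-9 + ((2 + 1) + 3)) = (4 + w)*(-9 + (3 + 3)) = (4 + w)*(-9 + 6) = (4 + w)*(-3) = -12 - 3*w)
L(-14) + 552*((537 - 226) + m) = (-12 - 3*(-14)) + 552*((537 - 226) - 312) = (-12 + 42) + 552*(311 - 312) = 30 + 552*(-1) = 30 - 552 = -522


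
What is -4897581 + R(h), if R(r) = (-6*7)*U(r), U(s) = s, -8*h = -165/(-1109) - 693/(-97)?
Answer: -1053686724135/215146 ≈ -4.8975e+6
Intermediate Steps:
h = -392271/430292 (h = -(-165/(-1109) - 693/(-97))/8 = -(-165*(-1/1109) - 693*(-1/97))/8 = -(165/1109 + 693/97)/8 = -1/8*784542/107573 = -392271/430292 ≈ -0.91164)
R(r) = -42*r (R(r) = (-6*7)*r = -42*r)
-4897581 + R(h) = -4897581 - 42*(-392271/430292) = -4897581 + 8237691/215146 = -1053686724135/215146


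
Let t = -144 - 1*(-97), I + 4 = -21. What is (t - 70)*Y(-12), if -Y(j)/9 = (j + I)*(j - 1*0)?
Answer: 467532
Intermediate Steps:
I = -25 (I = -4 - 21 = -25)
Y(j) = -9*j*(-25 + j) (Y(j) = -9*(j - 25)*(j - 1*0) = -9*(-25 + j)*(j + 0) = -9*(-25 + j)*j = -9*j*(-25 + j))
t = -47 (t = -144 + 97 = -47)
(t - 70)*Y(-12) = (-47 - 70)*(9*(-12)*(25 - 1*(-12))) = -1053*(-12)*(25 + 12) = -1053*(-12)*37 = -117*(-3996) = 467532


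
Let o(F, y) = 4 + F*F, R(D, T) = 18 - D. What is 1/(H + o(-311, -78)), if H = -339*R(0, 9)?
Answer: 1/90623 ≈ 1.1035e-5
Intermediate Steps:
o(F, y) = 4 + F**2
H = -6102 (H = -339*(18 - 1*0) = -339*(18 + 0) = -339*18 = -6102)
1/(H + o(-311, -78)) = 1/(-6102 + (4 + (-311)**2)) = 1/(-6102 + (4 + 96721)) = 1/(-6102 + 96725) = 1/90623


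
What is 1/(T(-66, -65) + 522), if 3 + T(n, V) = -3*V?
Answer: 1/714 ≈ 0.0014006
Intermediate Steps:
T(n, V) = -3 - 3*V
1/(T(-66, -65) + 522) = 1/((-3 - 3*(-65)) + 522) = 1/((-3 + 195) + 522) = 1/(192 + 522) = 1/714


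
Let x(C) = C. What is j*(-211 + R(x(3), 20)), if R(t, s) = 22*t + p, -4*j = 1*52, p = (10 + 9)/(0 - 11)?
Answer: 20982/11 ≈ 1907.5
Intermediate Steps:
p = -19/11 (p = 19/(-11) = 19*(-1/11) = -19/11 ≈ -1.7273)
j = -13 (j = -52/4 = -1/4*52 = -13)
R(t, s) = -19/11 + 22*t (R(t, s) = 22*t - 19/11 = -19/11 + 22*t)
j*(-211 + R(x(3), 20)) = -13*(-211 + (-19/11 + 22*3)) = -13*(-211 + (-19/11 + 66)) = -13*(-211 + 707/11) = -13*(-1614/11) = 20982/11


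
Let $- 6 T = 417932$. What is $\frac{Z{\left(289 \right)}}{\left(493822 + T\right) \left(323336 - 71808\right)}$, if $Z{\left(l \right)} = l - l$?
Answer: $0$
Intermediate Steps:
$T = - \frac{208966}{3}$ ($T = \left(- \frac{1}{6}\right) 417932 = - \frac{208966}{3} \approx -69655.0$)
$Z{\left(l \right)} = 0$
$\frac{Z{\left(289 \right)}}{\left(493822 + T\right) \left(323336 - 71808\right)} = \frac{0}{\left(493822 - \frac{208966}{3}\right) \left(323336 - 71808\right)} = \frac{0}{\frac{1272500}{3} \cdot 251528} = \frac{0}{\frac{320069380000}{3}} = 0 \cdot \frac{3}{320069380000} = 0$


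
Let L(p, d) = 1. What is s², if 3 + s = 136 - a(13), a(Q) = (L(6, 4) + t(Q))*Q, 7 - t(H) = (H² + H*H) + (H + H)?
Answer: 22667121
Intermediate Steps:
t(H) = 7 - 2*H - 2*H² (t(H) = 7 - ((H² + H*H) + (H + H)) = 7 - ((H² + H²) + 2*H) = 7 - (2*H² + 2*H) = 7 - (2*H + 2*H²) = 7 + (-2*H - 2*H²) = 7 - 2*H - 2*H²)
a(Q) = Q*(8 - 2*Q - 2*Q²) (a(Q) = (1 + (7 - 2*Q - 2*Q²))*Q = (8 - 2*Q - 2*Q²)*Q = Q*(8 - 2*Q - 2*Q²))
s = 4761 (s = -3 + (136 - 2*13*(4 - 1*13 - 1*13²)) = -3 + (136 - 2*13*(4 - 13 - 1*169)) = -3 + (136 - 2*13*(4 - 13 - 169)) = -3 + (136 - 2*13*(-178)) = -3 + (136 - 1*(-4628)) = -3 + (136 + 4628) = -3 + 4764 = 4761)
s² = 4761² = 22667121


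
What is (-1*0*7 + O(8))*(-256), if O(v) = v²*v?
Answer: -131072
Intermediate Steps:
O(v) = v³
(-1*0*7 + O(8))*(-256) = (-1*0*7 + 8³)*(-256) = (0*7 + 512)*(-256) = (0 + 512)*(-256) = 512*(-256) = -131072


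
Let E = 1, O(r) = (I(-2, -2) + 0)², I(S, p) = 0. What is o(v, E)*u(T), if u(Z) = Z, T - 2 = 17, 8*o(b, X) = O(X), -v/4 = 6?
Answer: 0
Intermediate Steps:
v = -24 (v = -4*6 = -24)
O(r) = 0 (O(r) = (0 + 0)² = 0² = 0)
o(b, X) = 0 (o(b, X) = (⅛)*0 = 0)
T = 19 (T = 2 + 17 = 19)
o(v, E)*u(T) = 0*19 = 0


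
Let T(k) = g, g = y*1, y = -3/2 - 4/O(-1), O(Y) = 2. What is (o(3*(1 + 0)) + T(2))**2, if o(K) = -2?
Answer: 121/4 ≈ 30.250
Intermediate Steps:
y = -7/2 (y = -3/2 - 4/2 = -3*1/2 - 4*1/2 = -3/2 - 2 = -7/2 ≈ -3.5000)
g = -7/2 (g = -7/2*1 = -7/2 ≈ -3.5000)
T(k) = -7/2
(o(3*(1 + 0)) + T(2))**2 = (-2 - 7/2)**2 = (-11/2)**2 = 121/4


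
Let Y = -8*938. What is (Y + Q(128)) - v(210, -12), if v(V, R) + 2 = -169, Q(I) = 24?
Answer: -7309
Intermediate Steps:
v(V, R) = -171 (v(V, R) = -2 - 169 = -171)
Y = -7504
(Y + Q(128)) - v(210, -12) = (-7504 + 24) - 1*(-171) = -7480 + 171 = -7309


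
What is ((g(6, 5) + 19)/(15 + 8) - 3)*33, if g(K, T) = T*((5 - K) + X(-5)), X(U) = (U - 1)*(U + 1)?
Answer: 2145/23 ≈ 93.261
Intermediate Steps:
X(U) = (1 + U)*(-1 + U) (X(U) = (-1 + U)*(1 + U) = (1 + U)*(-1 + U))
g(K, T) = T*(29 - K) (g(K, T) = T*((5 - K) + (-1 + (-5)²)) = T*((5 - K) + (-1 + 25)) = T*((5 - K) + 24) = T*(29 - K))
((g(6, 5) + 19)/(15 + 8) - 3)*33 = ((5*(29 - 1*6) + 19)/(15 + 8) - 3)*33 = ((5*(29 - 6) + 19)/23 - 3)*33 = ((5*23 + 19)*(1/23) - 3)*33 = ((115 + 19)*(1/23) - 3)*33 = (134*(1/23) - 3)*33 = (134/23 - 3)*33 = (65/23)*33 = 2145/23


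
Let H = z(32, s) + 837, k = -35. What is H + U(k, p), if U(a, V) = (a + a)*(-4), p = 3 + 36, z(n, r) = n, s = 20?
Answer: 1149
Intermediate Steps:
p = 39
H = 869 (H = 32 + 837 = 869)
U(a, V) = -8*a (U(a, V) = (2*a)*(-4) = -8*a)
H + U(k, p) = 869 - 8*(-35) = 869 + 280 = 1149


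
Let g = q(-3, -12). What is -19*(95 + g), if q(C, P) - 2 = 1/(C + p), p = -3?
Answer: -11039/6 ≈ -1839.8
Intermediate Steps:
q(C, P) = 2 + 1/(-3 + C) (q(C, P) = 2 + 1/(C - 3) = 2 + 1/(-3 + C))
g = 11/6 (g = (-5 + 2*(-3))/(-3 - 3) = (-5 - 6)/(-6) = -⅙*(-11) = 11/6 ≈ 1.8333)
-19*(95 + g) = -19*(95 + 11/6) = -19*581/6 = -11039/6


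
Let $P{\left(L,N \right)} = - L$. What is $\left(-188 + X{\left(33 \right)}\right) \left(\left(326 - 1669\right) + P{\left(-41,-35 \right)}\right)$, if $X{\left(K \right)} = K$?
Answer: $201810$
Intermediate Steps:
$\left(-188 + X{\left(33 \right)}\right) \left(\left(326 - 1669\right) + P{\left(-41,-35 \right)}\right) = \left(-188 + 33\right) \left(\left(326 - 1669\right) - -41\right) = - 155 \left(-1343 + 41\right) = \left(-155\right) \left(-1302\right) = 201810$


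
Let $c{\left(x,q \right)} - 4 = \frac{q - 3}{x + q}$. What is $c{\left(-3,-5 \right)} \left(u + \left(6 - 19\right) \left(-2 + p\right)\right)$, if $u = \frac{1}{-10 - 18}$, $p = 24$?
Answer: $- \frac{40045}{28} \approx -1430.2$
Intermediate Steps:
$c{\left(x,q \right)} = 4 + \frac{-3 + q}{q + x}$ ($c{\left(x,q \right)} = 4 + \frac{q - 3}{x + q} = 4 + \frac{-3 + q}{q + x}$)
$u = - \frac{1}{28}$ ($u = \frac{1}{-28} = - \frac{1}{28} \approx -0.035714$)
$c{\left(-3,-5 \right)} \left(u + \left(6 - 19\right) \left(-2 + p\right)\right) = \frac{-3 + 4 \left(-3\right) + 5 \left(-5\right)}{-5 - 3} \left(- \frac{1}{28} + \left(6 - 19\right) \left(-2 + 24\right)\right) = \frac{-3 - 12 - 25}{-8} \left(- \frac{1}{28} - 286\right) = \left(- \frac{1}{8}\right) \left(-40\right) \left(- \frac{1}{28} - 286\right) = 5 \left(- \frac{8009}{28}\right) = - \frac{40045}{28}$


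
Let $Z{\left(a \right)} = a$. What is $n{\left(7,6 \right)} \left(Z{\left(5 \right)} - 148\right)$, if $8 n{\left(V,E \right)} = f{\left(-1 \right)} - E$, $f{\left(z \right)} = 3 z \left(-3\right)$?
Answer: $- \frac{429}{8} \approx -53.625$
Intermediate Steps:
$f{\left(z \right)} = - 9 z$
$n{\left(V,E \right)} = \frac{9}{8} - \frac{E}{8}$ ($n{\left(V,E \right)} = \frac{\left(-9\right) \left(-1\right) - E}{8} = \frac{9 - E}{8} = \frac{9}{8} - \frac{E}{8}$)
$n{\left(7,6 \right)} \left(Z{\left(5 \right)} - 148\right) = \left(\frac{9}{8} - \frac{3}{4}\right) \left(5 - 148\right) = \left(\frac{9}{8} - \frac{3}{4}\right) \left(-143\right) = \frac{3}{8} \left(-143\right) = - \frac{429}{8}$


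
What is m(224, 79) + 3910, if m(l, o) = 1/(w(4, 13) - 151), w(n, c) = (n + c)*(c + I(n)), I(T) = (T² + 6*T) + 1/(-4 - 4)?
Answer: 23393538/5983 ≈ 3910.0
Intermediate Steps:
I(T) = -⅛ + T² + 6*T (I(T) = (T² + 6*T) + 1/(-8) = (T² + 6*T) - ⅛ = -⅛ + T² + 6*T)
w(n, c) = (c + n)*(-⅛ + c + n² + 6*n) (w(n, c) = (n + c)*(c + (-⅛ + n² + 6*n)) = (c + n)*(-⅛ + c + n² + 6*n))
m(l, o) = 8/5983 (m(l, o) = 1/((13² + 4³ + 6*4² - ⅛*13 - ⅛*4 + 13*4² + 7*13*4) - 151) = 1/((169 + 64 + 6*16 - 13/8 - ½ + 13*16 + 364) - 151) = 1/((169 + 64 + 96 - 13/8 - ½ + 208 + 364) - 151) = 1/(7191/8 - 151) = 1/(5983/8) = 8/5983)
m(224, 79) + 3910 = 8/5983 + 3910 = 23393538/5983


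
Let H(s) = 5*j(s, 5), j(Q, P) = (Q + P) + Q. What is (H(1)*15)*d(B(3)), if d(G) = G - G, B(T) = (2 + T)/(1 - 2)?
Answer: 0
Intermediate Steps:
B(T) = -2 - T (B(T) = (2 + T)/(-1) = (2 + T)*(-1) = -2 - T)
d(G) = 0
j(Q, P) = P + 2*Q (j(Q, P) = (P + Q) + Q = P + 2*Q)
H(s) = 25 + 10*s (H(s) = 5*(5 + 2*s) = 25 + 10*s)
(H(1)*15)*d(B(3)) = ((25 + 10*1)*15)*0 = ((25 + 10)*15)*0 = (35*15)*0 = 525*0 = 0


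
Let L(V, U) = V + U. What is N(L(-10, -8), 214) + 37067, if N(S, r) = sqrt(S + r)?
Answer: 37081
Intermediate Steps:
L(V, U) = U + V
N(L(-10, -8), 214) + 37067 = sqrt((-8 - 10) + 214) + 37067 = sqrt(-18 + 214) + 37067 = sqrt(196) + 37067 = 14 + 37067 = 37081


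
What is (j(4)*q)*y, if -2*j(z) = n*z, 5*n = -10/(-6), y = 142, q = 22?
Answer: -6248/3 ≈ -2082.7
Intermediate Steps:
n = 1/3 (n = (-10/(-6))/5 = (-10*(-1/6))/5 = (1/5)*(5/3) = 1/3 ≈ 0.33333)
j(z) = -z/6
(j(4)*q)*y = (-1/6*4*22)*142 = -2/3*22*142 = -44/3*142 = -6248/3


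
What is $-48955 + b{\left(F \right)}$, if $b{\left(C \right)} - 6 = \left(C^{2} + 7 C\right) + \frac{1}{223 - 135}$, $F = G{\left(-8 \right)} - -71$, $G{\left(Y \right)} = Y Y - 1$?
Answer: $- \frac{2644839}{88} \approx -30055.0$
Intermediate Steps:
$G{\left(Y \right)} = -1 + Y^{2}$ ($G{\left(Y \right)} = Y^{2} - 1 = -1 + Y^{2}$)
$F = 134$ ($F = \left(-1 + \left(-8\right)^{2}\right) - -71 = \left(-1 + 64\right) + 71 = 63 + 71 = 134$)
$b{\left(C \right)} = \frac{529}{88} + C^{2} + 7 C$ ($b{\left(C \right)} = 6 + \left(\left(C^{2} + 7 C\right) + \frac{1}{223 - 135}\right) = 6 + \left(\left(C^{2} + 7 C\right) + \frac{1}{88}\right) = 6 + \left(\frac{1}{88} + C^{2} + 7 C\right) = \frac{529}{88} + C^{2} + 7 C$)
$-48955 + b{\left(F \right)} = -48955 + \left(\frac{529}{88} + 134^{2} + 7 \cdot 134\right) = -48955 + \left(\frac{529}{88} + 17956 + 938\right) = -48955 + \frac{1663201}{88} = - \frac{2644839}{88}$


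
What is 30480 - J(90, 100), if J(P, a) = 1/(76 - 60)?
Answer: 487679/16 ≈ 30480.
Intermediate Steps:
J(P, a) = 1/16
30480 - J(90, 100) = 30480 - 1*1/16 = 30480 - 1/16 = 487679/16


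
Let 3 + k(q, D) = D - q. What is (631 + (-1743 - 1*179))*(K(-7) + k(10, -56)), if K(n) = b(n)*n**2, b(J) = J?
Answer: 531892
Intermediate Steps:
k(q, D) = -3 + D - q (k(q, D) = -3 + (D - q) = -3 + D - q)
K(n) = n**3 (K(n) = n*n**2 = n**3)
(631 + (-1743 - 1*179))*(K(-7) + k(10, -56)) = (631 + (-1743 - 1*179))*((-7)**3 + (-3 - 56 - 1*10)) = (631 + (-1743 - 179))*(-343 + (-3 - 56 - 10)) = (631 - 1922)*(-343 - 69) = -1291*(-412) = 531892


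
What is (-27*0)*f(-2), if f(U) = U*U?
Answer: 0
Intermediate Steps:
f(U) = U²
(-27*0)*f(-2) = -27*0*(-2)² = 0*4 = 0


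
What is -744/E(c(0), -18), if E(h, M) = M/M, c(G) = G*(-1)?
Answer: -744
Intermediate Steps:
c(G) = -G
E(h, M) = 1
-744/E(c(0), -18) = -744/1 = -744*1 = -744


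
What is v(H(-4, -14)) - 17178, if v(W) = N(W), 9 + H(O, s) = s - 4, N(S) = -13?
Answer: -17191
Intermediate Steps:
H(O, s) = -13 + s (H(O, s) = -9 + (s - 4) = -9 + (-4 + s) = -13 + s)
v(W) = -13
v(H(-4, -14)) - 17178 = -13 - 17178 = -17191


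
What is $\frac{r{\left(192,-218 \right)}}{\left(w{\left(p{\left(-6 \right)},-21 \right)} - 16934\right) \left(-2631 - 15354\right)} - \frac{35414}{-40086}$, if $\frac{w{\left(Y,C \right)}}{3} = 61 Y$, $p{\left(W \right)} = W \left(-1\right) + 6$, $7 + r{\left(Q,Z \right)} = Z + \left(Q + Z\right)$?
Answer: $\frac{1564488090239}{1770885435330} \approx 0.88345$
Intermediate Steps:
$r{\left(Q,Z \right)} = -7 + Q + 2 Z$ ($r{\left(Q,Z \right)} = -7 + \left(Z + \left(Q + Z\right)\right) = -7 + \left(Q + 2 Z\right) = -7 + Q + 2 Z$)
$p{\left(W \right)} = 6 - W$ ($p{\left(W \right)} = - W + 6 = 6 - W$)
$w{\left(Y,C \right)} = 183 Y$ ($w{\left(Y,C \right)} = 3 \cdot 61 Y = 183 Y$)
$\frac{r{\left(192,-218 \right)}}{\left(w{\left(p{\left(-6 \right)},-21 \right)} - 16934\right) \left(-2631 - 15354\right)} - \frac{35414}{-40086} = \frac{-7 + 192 + 2 \left(-218\right)}{\left(183 \left(6 - -6\right) - 16934\right) \left(-2631 - 15354\right)} - \frac{35414}{-40086} = \frac{-7 + 192 - 436}{\left(183 \left(6 + 6\right) - 16934\right) \left(-17985\right)} - - \frac{17707}{20043} = - \frac{251}{\left(183 \cdot 12 - 16934\right) \left(-17985\right)} + \frac{17707}{20043} = - \frac{251}{\left(2196 - 16934\right) \left(-17985\right)} + \frac{17707}{20043} = - \frac{251}{\left(-14738\right) \left(-17985\right)} + \frac{17707}{20043} = - \frac{251}{265062930} + \frac{17707}{20043} = \frac{1564488090239}{1770885435330}$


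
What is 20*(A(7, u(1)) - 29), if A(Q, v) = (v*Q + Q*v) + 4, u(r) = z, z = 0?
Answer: -500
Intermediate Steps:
u(r) = 0
A(Q, v) = 4 + 2*Q*v (A(Q, v) = (Q*v + Q*v) + 4 = 2*Q*v + 4 = 4 + 2*Q*v)
20*(A(7, u(1)) - 29) = 20*((4 + 2*7*0) - 29) = 20*((4 + 0) - 29) = 20*(4 - 29) = 20*(-25) = -500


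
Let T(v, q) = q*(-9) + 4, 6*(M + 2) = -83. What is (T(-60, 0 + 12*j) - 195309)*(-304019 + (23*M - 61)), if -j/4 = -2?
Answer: 358335046385/6 ≈ 5.9722e+10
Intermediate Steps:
M = -95/6 (M = -2 + (⅙)*(-83) = -2 - 83/6 = -95/6 ≈ -15.833)
j = 8 (j = -4*(-2) = 8)
T(v, q) = 4 - 9*q (T(v, q) = -9*q + 4 = 4 - 9*q)
(T(-60, 0 + 12*j) - 195309)*(-304019 + (23*M - 61)) = ((4 - 9*(0 + 12*8)) - 195309)*(-304019 + (23*(-95/6) - 61)) = ((4 - 9*(0 + 96)) - 195309)*(-304019 + (-2185/6 - 61)) = ((4 - 9*96) - 195309)*(-304019 - 2551/6) = ((4 - 864) - 195309)*(-1826665/6) = (-860 - 195309)*(-1826665/6) = -196169*(-1826665/6) = 358335046385/6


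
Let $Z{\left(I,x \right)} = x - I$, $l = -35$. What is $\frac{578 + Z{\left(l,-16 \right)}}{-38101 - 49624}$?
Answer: $- \frac{597}{87725} \approx -0.0068054$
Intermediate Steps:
$\frac{578 + Z{\left(l,-16 \right)}}{-38101 - 49624} = \frac{578 - -19}{-38101 - 49624} = \frac{578 + \left(-16 + 35\right)}{-87725} = \left(578 + 19\right) \left(- \frac{1}{87725}\right) = 597 \left(- \frac{1}{87725}\right) = - \frac{597}{87725}$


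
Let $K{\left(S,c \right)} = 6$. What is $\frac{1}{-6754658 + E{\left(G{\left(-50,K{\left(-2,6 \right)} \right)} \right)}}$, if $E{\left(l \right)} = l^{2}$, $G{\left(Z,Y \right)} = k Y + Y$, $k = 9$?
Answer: $- \frac{1}{6751058} \approx -1.4812 \cdot 10^{-7}$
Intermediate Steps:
$G{\left(Z,Y \right)} = 10 Y$ ($G{\left(Z,Y \right)} = 9 Y + Y = 10 Y$)
$\frac{1}{-6754658 + E{\left(G{\left(-50,K{\left(-2,6 \right)} \right)} \right)}} = \frac{1}{-6754658 + \left(10 \cdot 6\right)^{2}} = \frac{1}{-6754658 + 60^{2}} = \frac{1}{-6754658 + 3600} = \frac{1}{-6751058} = - \frac{1}{6751058}$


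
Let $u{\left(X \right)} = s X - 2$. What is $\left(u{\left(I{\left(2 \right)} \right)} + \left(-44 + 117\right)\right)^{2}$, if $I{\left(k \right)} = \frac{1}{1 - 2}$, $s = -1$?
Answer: $5184$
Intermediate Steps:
$I{\left(k \right)} = -1$ ($I{\left(k \right)} = \frac{1}{-1} = -1$)
$u{\left(X \right)} = -2 - X$ ($u{\left(X \right)} = - X - 2 = -2 - X$)
$\left(u{\left(I{\left(2 \right)} \right)} + \left(-44 + 117\right)\right)^{2} = \left(\left(-2 - -1\right) + \left(-44 + 117\right)\right)^{2} = \left(\left(-2 + 1\right) + 73\right)^{2} = \left(-1 + 73\right)^{2} = 72^{2} = 5184$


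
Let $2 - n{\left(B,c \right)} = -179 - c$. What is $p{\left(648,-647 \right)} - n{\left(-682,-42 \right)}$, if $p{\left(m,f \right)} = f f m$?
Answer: $271258493$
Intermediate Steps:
$p{\left(m,f \right)} = m f^{2}$ ($p{\left(m,f \right)} = f^{2} m = m f^{2}$)
$n{\left(B,c \right)} = 181 + c$ ($n{\left(B,c \right)} = 2 - \left(-179 - c\right) = 2 + \left(179 + c\right) = 181 + c$)
$p{\left(648,-647 \right)} - n{\left(-682,-42 \right)} = 648 \left(-647\right)^{2} - \left(181 - 42\right) = 648 \cdot 418609 - 139 = 271258632 - 139 = 271258493$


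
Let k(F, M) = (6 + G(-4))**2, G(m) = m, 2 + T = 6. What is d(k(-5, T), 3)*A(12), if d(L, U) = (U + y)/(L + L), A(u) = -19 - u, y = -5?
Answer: 31/4 ≈ 7.7500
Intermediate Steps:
T = 4 (T = -2 + 6 = 4)
k(F, M) = 4 (k(F, M) = (6 - 4)**2 = 2**2 = 4)
d(L, U) = (-5 + U)/(2*L) (d(L, U) = (U - 5)/(L + L) = (-5 + U)/((2*L)) = (-5 + U)*(1/(2*L)) = (-5 + U)/(2*L))
d(k(-5, T), 3)*A(12) = ((1/2)*(-5 + 3)/4)*(-19 - 1*12) = ((1/2)*(1/4)*(-2))*(-19 - 12) = -1/4*(-31) = 31/4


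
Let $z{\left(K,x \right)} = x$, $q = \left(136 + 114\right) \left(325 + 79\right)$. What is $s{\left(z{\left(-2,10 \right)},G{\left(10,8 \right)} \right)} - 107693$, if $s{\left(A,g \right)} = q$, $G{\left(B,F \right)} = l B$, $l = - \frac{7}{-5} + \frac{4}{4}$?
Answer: $-6693$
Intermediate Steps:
$l = \frac{12}{5}$ ($l = \left(-7\right) \left(- \frac{1}{5}\right) + 4 \cdot \frac{1}{4} = \frac{7}{5} + 1 = \frac{12}{5} \approx 2.4$)
$G{\left(B,F \right)} = \frac{12 B}{5}$
$q = 101000$ ($q = 250 \cdot 404 = 101000$)
$s{\left(A,g \right)} = 101000$
$s{\left(z{\left(-2,10 \right)},G{\left(10,8 \right)} \right)} - 107693 = 101000 - 107693 = -6693$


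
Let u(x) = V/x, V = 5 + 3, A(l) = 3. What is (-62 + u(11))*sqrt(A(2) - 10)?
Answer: -674*I*sqrt(7)/11 ≈ -162.11*I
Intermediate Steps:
V = 8
u(x) = 8/x
(-62 + u(11))*sqrt(A(2) - 10) = (-62 + 8/11)*sqrt(3 - 10) = (-62 + 8*(1/11))*sqrt(-7) = (-62 + 8/11)*(I*sqrt(7)) = -674*I*sqrt(7)/11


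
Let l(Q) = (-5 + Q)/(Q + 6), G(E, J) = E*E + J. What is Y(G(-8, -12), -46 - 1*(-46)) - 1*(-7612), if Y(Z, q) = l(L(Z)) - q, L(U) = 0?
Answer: 45667/6 ≈ 7611.2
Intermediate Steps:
G(E, J) = J + E**2 (G(E, J) = E**2 + J = J + E**2)
l(Q) = (-5 + Q)/(6 + Q)
Y(Z, q) = -5/6 - q (Y(Z, q) = (-5 + 0)/(6 + 0) - q = -5/6 - q)
Y(G(-8, -12), -46 - 1*(-46)) - 1*(-7612) = (-5/6 - (-46 - 1*(-46))) - 1*(-7612) = (-5/6 - (-46 + 46)) + 7612 = (-5/6 - 1*0) + 7612 = (-5/6 + 0) + 7612 = -5/6 + 7612 = 45667/6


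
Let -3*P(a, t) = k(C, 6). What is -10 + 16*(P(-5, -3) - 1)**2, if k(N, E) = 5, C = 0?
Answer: 934/9 ≈ 103.78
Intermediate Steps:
P(a, t) = -5/3 (P(a, t) = -1/3*5 = -5/3)
-10 + 16*(P(-5, -3) - 1)**2 = -10 + 16*(-5/3 - 1)**2 = -10 + 16*(-8/3)**2 = -10 + 16*(64/9) = -10 + 1024/9 = 934/9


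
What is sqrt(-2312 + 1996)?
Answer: 2*I*sqrt(79) ≈ 17.776*I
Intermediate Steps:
sqrt(-2312 + 1996) = sqrt(-316) = 2*I*sqrt(79)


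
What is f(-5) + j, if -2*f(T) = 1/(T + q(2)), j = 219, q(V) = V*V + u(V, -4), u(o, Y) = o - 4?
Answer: 1315/6 ≈ 219.17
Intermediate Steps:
u(o, Y) = -4 + o
q(V) = -4 + V + V² (q(V) = V*V + (-4 + V) = V² + (-4 + V) = -4 + V + V²)
f(T) = -1/(2*(2 + T)) (f(T) = -1/(2*(T + (-4 + 2 + 2²))) = -1/(2*(T + (-4 + 2 + 4))) = -1/(2*(T + 2)) = -1/(2*(2 + T)))
f(-5) + j = -1/(4 + 2*(-5)) + 219 = -1/(4 - 10) + 219 = -1/(-6) + 219 = -1*(-⅙) + 219 = ⅙ + 219 = 1315/6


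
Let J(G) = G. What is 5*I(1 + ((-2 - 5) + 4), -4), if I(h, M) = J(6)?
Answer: 30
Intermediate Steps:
I(h, M) = 6
5*I(1 + ((-2 - 5) + 4), -4) = 5*6 = 30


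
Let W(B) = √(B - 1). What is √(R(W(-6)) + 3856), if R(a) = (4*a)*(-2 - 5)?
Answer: 2*√(964 - 7*I*√7) ≈ 62.1 - 0.59647*I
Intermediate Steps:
W(B) = √(-1 + B)
R(a) = -28*a (R(a) = (4*a)*(-7) = -28*a)
√(R(W(-6)) + 3856) = √(-28*√(-1 - 6) + 3856) = √(-28*I*√7 + 3856) = √(3856 - 28*I*√7)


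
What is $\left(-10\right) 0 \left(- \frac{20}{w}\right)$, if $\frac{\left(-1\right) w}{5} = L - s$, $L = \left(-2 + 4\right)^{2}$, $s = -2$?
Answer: $0$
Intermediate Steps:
$L = 4$ ($L = 2^{2} = 4$)
$w = -30$ ($w = - 5 \left(4 - -2\right) = - 5 \left(4 + 2\right) = \left(-5\right) 6 = -30$)
$\left(-10\right) 0 \left(- \frac{20}{w}\right) = \left(-10\right) 0 \left(- \frac{20}{-30}\right) = 0 \left(\left(-20\right) \left(- \frac{1}{30}\right)\right) = 0 \cdot \frac{2}{3} = 0$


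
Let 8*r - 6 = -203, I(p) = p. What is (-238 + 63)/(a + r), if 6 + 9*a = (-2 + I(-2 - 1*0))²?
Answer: 12600/1693 ≈ 7.4424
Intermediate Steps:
a = 10/9 (a = -⅔ + (-2 + (-2 - 1*0))²/9 = -⅔ + (-2 + (-2 + 0))²/9 = -⅔ + (-2 - 2)²/9 = -⅔ + (⅑)*(-4)² = -⅔ + (⅑)*16 = -⅔ + 16/9 = 10/9 ≈ 1.1111)
r = -197/8 (r = ¾ + (⅛)*(-203) = ¾ - 203/8 = -197/8 ≈ -24.625)
(-238 + 63)/(a + r) = (-238 + 63)/(10/9 - 197/8) = -175/(-1693/72) = -175*(-72/1693) = 12600/1693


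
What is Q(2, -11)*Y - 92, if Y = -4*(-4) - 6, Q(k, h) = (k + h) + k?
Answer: -162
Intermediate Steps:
Q(k, h) = h + 2*k (Q(k, h) = (h + k) + k = h + 2*k)
Y = 10 (Y = 16 - 6 = 10)
Q(2, -11)*Y - 92 = (-11 + 2*2)*10 - 92 = (-11 + 4)*10 - 92 = -7*10 - 92 = -70 - 92 = -162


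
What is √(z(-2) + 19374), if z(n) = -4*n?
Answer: √19382 ≈ 139.22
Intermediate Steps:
√(z(-2) + 19374) = √(-4*(-2) + 19374) = √(8 + 19374) = √19382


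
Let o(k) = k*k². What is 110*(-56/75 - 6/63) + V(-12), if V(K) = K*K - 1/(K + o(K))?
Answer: 625943/12180 ≈ 51.391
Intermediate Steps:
o(k) = k³
V(K) = K² - 1/(K + K³) (V(K) = K*K - 1/(K + K³) = K² - 1/(K + K³))
110*(-56/75 - 6/63) + V(-12) = 110*(-56/75 - 6/63) + (-1 + (-12)³ + (-12)⁵)/(-12 + (-12)³) = 110*(-56*1/75 - 6*1/63) + (-1 - 1728 - 248832)/(-12 - 1728) = 110*(-56/75 - 2/21) - 250561/(-1740) = 110*(-442/525) - 1/1740*(-250561) = -9724/105 + 250561/1740 = 625943/12180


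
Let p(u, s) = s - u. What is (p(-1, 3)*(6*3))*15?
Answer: 1080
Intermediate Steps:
(p(-1, 3)*(6*3))*15 = ((3 - 1*(-1))*(6*3))*15 = ((3 + 1)*18)*15 = (4*18)*15 = 72*15 = 1080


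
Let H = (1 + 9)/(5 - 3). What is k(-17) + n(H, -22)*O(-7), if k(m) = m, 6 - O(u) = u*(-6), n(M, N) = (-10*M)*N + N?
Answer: -38825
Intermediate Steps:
H = 5 (H = 10/2 = 10*(½) = 5)
n(M, N) = N - 10*M*N (n(M, N) = -10*M*N + N = N - 10*M*N)
O(u) = 6 + 6*u (O(u) = 6 - u*(-6) = 6 - (-6)*u = 6 + 6*u)
k(-17) + n(H, -22)*O(-7) = -17 + (-22*(1 - 10*5))*(6 + 6*(-7)) = -17 + (-22*(1 - 50))*(6 - 42) = -17 - 22*(-49)*(-36) = -17 + 1078*(-36) = -17 - 38808 = -38825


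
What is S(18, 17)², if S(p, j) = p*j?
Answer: 93636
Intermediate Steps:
S(p, j) = j*p
S(18, 17)² = (17*18)² = 306² = 93636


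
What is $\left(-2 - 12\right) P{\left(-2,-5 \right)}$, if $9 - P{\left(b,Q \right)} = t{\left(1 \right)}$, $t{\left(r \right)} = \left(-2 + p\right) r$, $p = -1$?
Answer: $-168$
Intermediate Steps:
$t{\left(r \right)} = - 3 r$ ($t{\left(r \right)} = \left(-2 - 1\right) r = - 3 r$)
$P{\left(b,Q \right)} = 12$ ($P{\left(b,Q \right)} = 9 - \left(-3\right) 1 = 9 - -3 = 9 + 3 = 12$)
$\left(-2 - 12\right) P{\left(-2,-5 \right)} = \left(-2 - 12\right) 12 = \left(-14\right) 12 = -168$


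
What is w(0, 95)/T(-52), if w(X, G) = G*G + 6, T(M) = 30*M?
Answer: -9031/1560 ≈ -5.7891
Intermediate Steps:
w(X, G) = 6 + G² (w(X, G) = G² + 6 = 6 + G²)
w(0, 95)/T(-52) = (6 + 95²)/((30*(-52))) = (6 + 9025)/(-1560) = 9031*(-1/1560) = -9031/1560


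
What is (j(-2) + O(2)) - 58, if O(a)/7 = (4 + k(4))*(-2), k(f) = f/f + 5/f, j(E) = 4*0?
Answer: -291/2 ≈ -145.50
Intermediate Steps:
j(E) = 0
k(f) = 1 + 5/f
O(a) = -175/2 (O(a) = 7*((4 + (5 + 4)/4)*(-2)) = 7*((4 + (1/4)*9)*(-2)) = 7*((4 + 9/4)*(-2)) = 7*((25/4)*(-2)) = 7*(-25/2) = -175/2)
(j(-2) + O(2)) - 58 = (0 - 175/2) - 58 = -175/2 - 58 = -291/2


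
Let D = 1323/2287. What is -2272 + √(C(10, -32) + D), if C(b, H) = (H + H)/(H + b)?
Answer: -2272 + √2207199709/25157 ≈ -2270.1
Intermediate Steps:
D = 1323/2287 (D = 1323*(1/2287) = 1323/2287 ≈ 0.57849)
C(b, H) = 2*H/(H + b) (C(b, H) = (2*H)/(H + b) = 2*H/(H + b))
-2272 + √(C(10, -32) + D) = -2272 + √(2*(-32)/(-32 + 10) + 1323/2287) = -2272 + √(2*(-32)/(-22) + 1323/2287) = -2272 + √(2*(-32)*(-1/22) + 1323/2287) = -2272 + √(32/11 + 1323/2287) = -2272 + √(87737/25157) = -2272 + √2207199709/25157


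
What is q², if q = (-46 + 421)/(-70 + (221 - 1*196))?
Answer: 625/9 ≈ 69.444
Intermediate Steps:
q = -25/3 (q = 375/(-70 + (221 - 196)) = 375/(-70 + 25) = 375/(-45) = 375*(-1/45) = -25/3 ≈ -8.3333)
q² = (-25/3)² = 625/9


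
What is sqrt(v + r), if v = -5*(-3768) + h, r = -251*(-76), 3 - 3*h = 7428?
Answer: sqrt(35441) ≈ 188.26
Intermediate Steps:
h = -2475 (h = 1 - 1/3*7428 = 1 - 2476 = -2475)
r = 19076
v = 16365 (v = -5*(-3768) - 2475 = 18840 - 2475 = 16365)
sqrt(v + r) = sqrt(16365 + 19076) = sqrt(35441)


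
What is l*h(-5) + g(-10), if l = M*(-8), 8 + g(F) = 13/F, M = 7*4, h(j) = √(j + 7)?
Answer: -93/10 - 224*√2 ≈ -326.08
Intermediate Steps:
h(j) = √(7 + j)
M = 28
g(F) = -8 + 13/F
l = -224 (l = 28*(-8) = -224)
l*h(-5) + g(-10) = -224*√(7 - 5) + (-8 + 13/(-10)) = -224*√2 + (-8 + 13*(-⅒)) = -224*√2 + (-8 - 13/10) = -224*√2 - 93/10 = -93/10 - 224*√2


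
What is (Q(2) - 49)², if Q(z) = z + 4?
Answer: 1849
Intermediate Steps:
Q(z) = 4 + z
(Q(2) - 49)² = ((4 + 2) - 49)² = (6 - 49)² = (-43)² = 1849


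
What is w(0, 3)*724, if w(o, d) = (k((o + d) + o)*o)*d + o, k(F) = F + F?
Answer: 0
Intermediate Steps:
k(F) = 2*F
w(o, d) = o + d*o*(2*d + 4*o) (w(o, d) = ((2*((o + d) + o))*o)*d + o = ((2*((d + o) + o))*o)*d + o = ((2*(d + 2*o))*o)*d + o = ((2*d + 4*o)*o)*d + o = (o*(2*d + 4*o))*d + o = d*o*(2*d + 4*o) + o = o + d*o*(2*d + 4*o))
w(0, 3)*724 = (0*(1 + 2*3*(3 + 2*0)))*724 = (0*(1 + 2*3*(3 + 0)))*724 = (0*(1 + 2*3*3))*724 = (0*(1 + 18))*724 = (0*19)*724 = 0*724 = 0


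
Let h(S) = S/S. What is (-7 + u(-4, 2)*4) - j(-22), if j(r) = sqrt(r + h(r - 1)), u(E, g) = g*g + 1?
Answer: 13 - I*sqrt(21) ≈ 13.0 - 4.5826*I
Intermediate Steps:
u(E, g) = 1 + g**2 (u(E, g) = g**2 + 1 = 1 + g**2)
h(S) = 1
j(r) = sqrt(1 + r) (j(r) = sqrt(r + 1) = sqrt(1 + r))
(-7 + u(-4, 2)*4) - j(-22) = (-7 + (1 + 2**2)*4) - sqrt(1 - 22) = (-7 + (1 + 4)*4) - sqrt(-21) = (-7 + 5*4) - I*sqrt(21) = (-7 + 20) - I*sqrt(21) = 13 - I*sqrt(21)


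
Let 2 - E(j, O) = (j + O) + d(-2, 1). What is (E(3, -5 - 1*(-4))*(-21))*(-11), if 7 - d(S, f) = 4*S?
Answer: -3465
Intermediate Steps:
d(S, f) = 7 - 4*S
E(j, O) = -13 - O - j (E(j, O) = 2 - ((j + O) + (7 - 4*(-2))) = 2 - ((O + j) + (7 + 8)) = 2 - ((O + j) + 15) = 2 - (15 + O + j) = 2 + (-15 - O - j) = -13 - O - j)
(E(3, -5 - 1*(-4))*(-21))*(-11) = ((-13 - (-5 - 1*(-4)) - 1*3)*(-21))*(-11) = ((-13 - (-5 + 4) - 3)*(-21))*(-11) = ((-13 - 1*(-1) - 3)*(-21))*(-11) = ((-13 + 1 - 3)*(-21))*(-11) = -15*(-21)*(-11) = 315*(-11) = -3465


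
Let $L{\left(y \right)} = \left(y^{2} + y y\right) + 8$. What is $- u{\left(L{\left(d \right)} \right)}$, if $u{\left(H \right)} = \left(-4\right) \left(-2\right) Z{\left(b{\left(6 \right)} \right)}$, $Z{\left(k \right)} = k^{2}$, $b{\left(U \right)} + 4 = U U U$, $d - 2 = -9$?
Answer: $-359552$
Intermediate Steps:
$d = -7$ ($d = 2 - 9 = -7$)
$L{\left(y \right)} = 8 + 2 y^{2}$ ($L{\left(y \right)} = \left(y^{2} + y^{2}\right) + 8 = 2 y^{2} + 8 = 8 + 2 y^{2}$)
$b{\left(U \right)} = -4 + U^{3}$ ($b{\left(U \right)} = -4 + U U U = -4 + U^{2} U = -4 + U^{3}$)
$u{\left(H \right)} = 359552$ ($u{\left(H \right)} = \left(-4\right) \left(-2\right) \left(-4 + 6^{3}\right)^{2} = 8 \left(-4 + 216\right)^{2} = 8 \cdot 212^{2} = 8 \cdot 44944 = 359552$)
$- u{\left(L{\left(d \right)} \right)} = \left(-1\right) 359552 = -359552$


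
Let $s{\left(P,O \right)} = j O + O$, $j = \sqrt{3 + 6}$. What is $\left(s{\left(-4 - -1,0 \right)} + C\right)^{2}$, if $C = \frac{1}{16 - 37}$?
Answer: $\frac{1}{441} \approx 0.0022676$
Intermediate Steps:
$j = 3$ ($j = \sqrt{9} = 3$)
$s{\left(P,O \right)} = 4 O$ ($s{\left(P,O \right)} = 3 O + O = 4 O$)
$C = - \frac{1}{21}$ ($C = \frac{1}{-21} = - \frac{1}{21} \approx -0.047619$)
$\left(s{\left(-4 - -1,0 \right)} + C\right)^{2} = \left(4 \cdot 0 - \frac{1}{21}\right)^{2} = \left(0 - \frac{1}{21}\right)^{2} = \left(- \frac{1}{21}\right)^{2} = \frac{1}{441}$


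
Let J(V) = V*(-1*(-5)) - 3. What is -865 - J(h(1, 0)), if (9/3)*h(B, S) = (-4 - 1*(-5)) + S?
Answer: -2591/3 ≈ -863.67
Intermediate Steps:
h(B, S) = ⅓ + S/3 (h(B, S) = ((-4 - 1*(-5)) + S)/3 = ((-4 + 5) + S)/3 = (1 + S)/3 = ⅓ + S/3)
J(V) = -3 + 5*V (J(V) = V*5 - 3 = 5*V - 3 = -3 + 5*V)
-865 - J(h(1, 0)) = -865 - (-3 + 5*(⅓ + (⅓)*0)) = -865 - (-3 + 5*(⅓ + 0)) = -865 - (-3 + 5*(⅓)) = -865 - (-3 + 5/3) = -865 - 1*(-4/3) = -865 + 4/3 = -2591/3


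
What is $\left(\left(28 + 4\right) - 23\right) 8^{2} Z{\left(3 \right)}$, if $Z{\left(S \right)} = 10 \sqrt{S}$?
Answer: $5760 \sqrt{3} \approx 9976.6$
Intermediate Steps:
$\left(\left(28 + 4\right) - 23\right) 8^{2} Z{\left(3 \right)} = \left(\left(28 + 4\right) - 23\right) 8^{2} \cdot 10 \sqrt{3} = \left(32 - 23\right) 64 \cdot 10 \sqrt{3} = 9 \cdot 64 \cdot 10 \sqrt{3} = 576 \cdot 10 \sqrt{3} = 5760 \sqrt{3}$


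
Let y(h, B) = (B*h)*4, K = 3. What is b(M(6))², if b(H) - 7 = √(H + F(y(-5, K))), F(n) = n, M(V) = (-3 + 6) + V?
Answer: (7 + I*√51)² ≈ -2.0 + 99.98*I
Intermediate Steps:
y(h, B) = 4*B*h
M(V) = 3 + V
b(H) = 7 + √(-60 + H) (b(H) = 7 + √(H + 4*3*(-5)) = 7 + √(H - 60) = 7 + √(-60 + H))
b(M(6))² = (7 + √(-60 + (3 + 6)))² = (7 + √(-60 + 9))² = (7 + √(-51))² = (7 + I*√51)²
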